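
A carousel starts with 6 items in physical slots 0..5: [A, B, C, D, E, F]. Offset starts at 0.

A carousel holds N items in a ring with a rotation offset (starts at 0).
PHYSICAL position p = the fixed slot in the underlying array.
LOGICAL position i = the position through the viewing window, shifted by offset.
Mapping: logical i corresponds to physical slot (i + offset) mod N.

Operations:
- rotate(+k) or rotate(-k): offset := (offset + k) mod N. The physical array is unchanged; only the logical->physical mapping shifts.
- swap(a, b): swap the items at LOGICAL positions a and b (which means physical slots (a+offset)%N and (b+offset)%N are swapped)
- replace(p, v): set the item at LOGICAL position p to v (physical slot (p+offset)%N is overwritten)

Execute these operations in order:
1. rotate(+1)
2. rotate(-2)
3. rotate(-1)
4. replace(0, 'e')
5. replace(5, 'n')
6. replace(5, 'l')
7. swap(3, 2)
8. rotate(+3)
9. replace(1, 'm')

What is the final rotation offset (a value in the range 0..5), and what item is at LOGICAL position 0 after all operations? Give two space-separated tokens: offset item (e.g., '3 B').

After op 1 (rotate(+1)): offset=1, physical=[A,B,C,D,E,F], logical=[B,C,D,E,F,A]
After op 2 (rotate(-2)): offset=5, physical=[A,B,C,D,E,F], logical=[F,A,B,C,D,E]
After op 3 (rotate(-1)): offset=4, physical=[A,B,C,D,E,F], logical=[E,F,A,B,C,D]
After op 4 (replace(0, 'e')): offset=4, physical=[A,B,C,D,e,F], logical=[e,F,A,B,C,D]
After op 5 (replace(5, 'n')): offset=4, physical=[A,B,C,n,e,F], logical=[e,F,A,B,C,n]
After op 6 (replace(5, 'l')): offset=4, physical=[A,B,C,l,e,F], logical=[e,F,A,B,C,l]
After op 7 (swap(3, 2)): offset=4, physical=[B,A,C,l,e,F], logical=[e,F,B,A,C,l]
After op 8 (rotate(+3)): offset=1, physical=[B,A,C,l,e,F], logical=[A,C,l,e,F,B]
After op 9 (replace(1, 'm')): offset=1, physical=[B,A,m,l,e,F], logical=[A,m,l,e,F,B]

Answer: 1 A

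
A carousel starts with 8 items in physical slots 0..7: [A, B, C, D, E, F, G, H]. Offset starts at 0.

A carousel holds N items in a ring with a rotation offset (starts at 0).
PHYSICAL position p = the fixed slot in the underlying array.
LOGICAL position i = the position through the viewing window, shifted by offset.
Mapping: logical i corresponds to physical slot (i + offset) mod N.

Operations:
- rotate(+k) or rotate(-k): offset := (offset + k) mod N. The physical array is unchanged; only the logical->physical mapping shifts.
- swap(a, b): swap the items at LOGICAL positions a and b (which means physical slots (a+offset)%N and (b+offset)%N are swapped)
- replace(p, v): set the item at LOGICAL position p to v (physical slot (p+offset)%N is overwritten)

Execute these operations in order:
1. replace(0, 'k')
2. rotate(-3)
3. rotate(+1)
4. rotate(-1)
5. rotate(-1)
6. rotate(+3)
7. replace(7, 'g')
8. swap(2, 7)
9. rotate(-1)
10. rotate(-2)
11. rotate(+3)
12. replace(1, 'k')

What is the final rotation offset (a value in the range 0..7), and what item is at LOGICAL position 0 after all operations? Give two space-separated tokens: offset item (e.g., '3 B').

After op 1 (replace(0, 'k')): offset=0, physical=[k,B,C,D,E,F,G,H], logical=[k,B,C,D,E,F,G,H]
After op 2 (rotate(-3)): offset=5, physical=[k,B,C,D,E,F,G,H], logical=[F,G,H,k,B,C,D,E]
After op 3 (rotate(+1)): offset=6, physical=[k,B,C,D,E,F,G,H], logical=[G,H,k,B,C,D,E,F]
After op 4 (rotate(-1)): offset=5, physical=[k,B,C,D,E,F,G,H], logical=[F,G,H,k,B,C,D,E]
After op 5 (rotate(-1)): offset=4, physical=[k,B,C,D,E,F,G,H], logical=[E,F,G,H,k,B,C,D]
After op 6 (rotate(+3)): offset=7, physical=[k,B,C,D,E,F,G,H], logical=[H,k,B,C,D,E,F,G]
After op 7 (replace(7, 'g')): offset=7, physical=[k,B,C,D,E,F,g,H], logical=[H,k,B,C,D,E,F,g]
After op 8 (swap(2, 7)): offset=7, physical=[k,g,C,D,E,F,B,H], logical=[H,k,g,C,D,E,F,B]
After op 9 (rotate(-1)): offset=6, physical=[k,g,C,D,E,F,B,H], logical=[B,H,k,g,C,D,E,F]
After op 10 (rotate(-2)): offset=4, physical=[k,g,C,D,E,F,B,H], logical=[E,F,B,H,k,g,C,D]
After op 11 (rotate(+3)): offset=7, physical=[k,g,C,D,E,F,B,H], logical=[H,k,g,C,D,E,F,B]
After op 12 (replace(1, 'k')): offset=7, physical=[k,g,C,D,E,F,B,H], logical=[H,k,g,C,D,E,F,B]

Answer: 7 H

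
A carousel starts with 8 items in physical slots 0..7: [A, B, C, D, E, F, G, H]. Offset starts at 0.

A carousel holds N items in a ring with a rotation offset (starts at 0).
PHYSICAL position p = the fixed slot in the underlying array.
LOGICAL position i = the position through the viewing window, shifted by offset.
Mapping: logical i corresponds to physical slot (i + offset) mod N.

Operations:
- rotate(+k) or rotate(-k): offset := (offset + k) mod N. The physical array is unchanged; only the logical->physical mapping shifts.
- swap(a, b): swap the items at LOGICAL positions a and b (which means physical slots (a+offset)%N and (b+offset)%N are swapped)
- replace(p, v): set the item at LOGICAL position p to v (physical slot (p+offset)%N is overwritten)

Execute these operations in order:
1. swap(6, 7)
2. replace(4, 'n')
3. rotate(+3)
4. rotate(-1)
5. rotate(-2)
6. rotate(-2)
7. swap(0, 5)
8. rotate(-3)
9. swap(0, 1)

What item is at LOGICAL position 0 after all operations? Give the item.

After op 1 (swap(6, 7)): offset=0, physical=[A,B,C,D,E,F,H,G], logical=[A,B,C,D,E,F,H,G]
After op 2 (replace(4, 'n')): offset=0, physical=[A,B,C,D,n,F,H,G], logical=[A,B,C,D,n,F,H,G]
After op 3 (rotate(+3)): offset=3, physical=[A,B,C,D,n,F,H,G], logical=[D,n,F,H,G,A,B,C]
After op 4 (rotate(-1)): offset=2, physical=[A,B,C,D,n,F,H,G], logical=[C,D,n,F,H,G,A,B]
After op 5 (rotate(-2)): offset=0, physical=[A,B,C,D,n,F,H,G], logical=[A,B,C,D,n,F,H,G]
After op 6 (rotate(-2)): offset=6, physical=[A,B,C,D,n,F,H,G], logical=[H,G,A,B,C,D,n,F]
After op 7 (swap(0, 5)): offset=6, physical=[A,B,C,H,n,F,D,G], logical=[D,G,A,B,C,H,n,F]
After op 8 (rotate(-3)): offset=3, physical=[A,B,C,H,n,F,D,G], logical=[H,n,F,D,G,A,B,C]
After op 9 (swap(0, 1)): offset=3, physical=[A,B,C,n,H,F,D,G], logical=[n,H,F,D,G,A,B,C]

Answer: n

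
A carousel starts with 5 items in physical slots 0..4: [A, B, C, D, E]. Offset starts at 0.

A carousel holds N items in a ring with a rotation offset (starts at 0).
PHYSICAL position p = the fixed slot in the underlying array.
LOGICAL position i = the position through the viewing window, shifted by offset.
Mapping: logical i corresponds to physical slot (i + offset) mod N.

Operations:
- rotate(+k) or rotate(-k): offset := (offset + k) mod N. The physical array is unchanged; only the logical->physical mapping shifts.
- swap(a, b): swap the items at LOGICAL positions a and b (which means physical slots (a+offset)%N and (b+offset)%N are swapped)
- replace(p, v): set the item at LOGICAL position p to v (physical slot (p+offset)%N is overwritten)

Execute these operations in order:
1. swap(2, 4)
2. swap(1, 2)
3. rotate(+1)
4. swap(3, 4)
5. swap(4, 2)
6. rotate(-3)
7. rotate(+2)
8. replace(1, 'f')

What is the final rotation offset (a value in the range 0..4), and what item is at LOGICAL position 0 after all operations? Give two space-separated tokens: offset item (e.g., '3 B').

After op 1 (swap(2, 4)): offset=0, physical=[A,B,E,D,C], logical=[A,B,E,D,C]
After op 2 (swap(1, 2)): offset=0, physical=[A,E,B,D,C], logical=[A,E,B,D,C]
After op 3 (rotate(+1)): offset=1, physical=[A,E,B,D,C], logical=[E,B,D,C,A]
After op 4 (swap(3, 4)): offset=1, physical=[C,E,B,D,A], logical=[E,B,D,A,C]
After op 5 (swap(4, 2)): offset=1, physical=[D,E,B,C,A], logical=[E,B,C,A,D]
After op 6 (rotate(-3)): offset=3, physical=[D,E,B,C,A], logical=[C,A,D,E,B]
After op 7 (rotate(+2)): offset=0, physical=[D,E,B,C,A], logical=[D,E,B,C,A]
After op 8 (replace(1, 'f')): offset=0, physical=[D,f,B,C,A], logical=[D,f,B,C,A]

Answer: 0 D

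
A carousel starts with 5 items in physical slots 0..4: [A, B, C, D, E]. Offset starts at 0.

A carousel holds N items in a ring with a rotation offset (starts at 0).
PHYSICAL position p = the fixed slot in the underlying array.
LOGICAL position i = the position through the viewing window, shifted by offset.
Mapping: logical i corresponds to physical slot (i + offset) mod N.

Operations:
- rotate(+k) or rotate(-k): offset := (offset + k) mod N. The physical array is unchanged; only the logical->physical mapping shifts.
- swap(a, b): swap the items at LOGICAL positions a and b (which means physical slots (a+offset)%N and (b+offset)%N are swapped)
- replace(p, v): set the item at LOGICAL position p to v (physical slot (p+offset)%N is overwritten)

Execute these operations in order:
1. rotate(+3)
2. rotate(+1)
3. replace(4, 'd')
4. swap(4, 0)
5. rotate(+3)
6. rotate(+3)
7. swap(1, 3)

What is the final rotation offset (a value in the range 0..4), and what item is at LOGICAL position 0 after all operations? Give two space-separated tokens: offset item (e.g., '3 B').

After op 1 (rotate(+3)): offset=3, physical=[A,B,C,D,E], logical=[D,E,A,B,C]
After op 2 (rotate(+1)): offset=4, physical=[A,B,C,D,E], logical=[E,A,B,C,D]
After op 3 (replace(4, 'd')): offset=4, physical=[A,B,C,d,E], logical=[E,A,B,C,d]
After op 4 (swap(4, 0)): offset=4, physical=[A,B,C,E,d], logical=[d,A,B,C,E]
After op 5 (rotate(+3)): offset=2, physical=[A,B,C,E,d], logical=[C,E,d,A,B]
After op 6 (rotate(+3)): offset=0, physical=[A,B,C,E,d], logical=[A,B,C,E,d]
After op 7 (swap(1, 3)): offset=0, physical=[A,E,C,B,d], logical=[A,E,C,B,d]

Answer: 0 A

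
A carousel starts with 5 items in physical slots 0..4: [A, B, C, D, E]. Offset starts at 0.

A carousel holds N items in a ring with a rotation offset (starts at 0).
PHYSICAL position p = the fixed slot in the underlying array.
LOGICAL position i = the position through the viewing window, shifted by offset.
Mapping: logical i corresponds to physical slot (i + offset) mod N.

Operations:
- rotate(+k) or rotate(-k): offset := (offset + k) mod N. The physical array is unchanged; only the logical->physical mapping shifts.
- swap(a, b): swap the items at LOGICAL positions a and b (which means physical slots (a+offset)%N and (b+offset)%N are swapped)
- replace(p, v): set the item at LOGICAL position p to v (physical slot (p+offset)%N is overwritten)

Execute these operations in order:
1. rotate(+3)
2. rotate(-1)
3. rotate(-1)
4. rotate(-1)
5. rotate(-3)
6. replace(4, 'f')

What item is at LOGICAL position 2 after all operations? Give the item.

After op 1 (rotate(+3)): offset=3, physical=[A,B,C,D,E], logical=[D,E,A,B,C]
After op 2 (rotate(-1)): offset=2, physical=[A,B,C,D,E], logical=[C,D,E,A,B]
After op 3 (rotate(-1)): offset=1, physical=[A,B,C,D,E], logical=[B,C,D,E,A]
After op 4 (rotate(-1)): offset=0, physical=[A,B,C,D,E], logical=[A,B,C,D,E]
After op 5 (rotate(-3)): offset=2, physical=[A,B,C,D,E], logical=[C,D,E,A,B]
After op 6 (replace(4, 'f')): offset=2, physical=[A,f,C,D,E], logical=[C,D,E,A,f]

Answer: E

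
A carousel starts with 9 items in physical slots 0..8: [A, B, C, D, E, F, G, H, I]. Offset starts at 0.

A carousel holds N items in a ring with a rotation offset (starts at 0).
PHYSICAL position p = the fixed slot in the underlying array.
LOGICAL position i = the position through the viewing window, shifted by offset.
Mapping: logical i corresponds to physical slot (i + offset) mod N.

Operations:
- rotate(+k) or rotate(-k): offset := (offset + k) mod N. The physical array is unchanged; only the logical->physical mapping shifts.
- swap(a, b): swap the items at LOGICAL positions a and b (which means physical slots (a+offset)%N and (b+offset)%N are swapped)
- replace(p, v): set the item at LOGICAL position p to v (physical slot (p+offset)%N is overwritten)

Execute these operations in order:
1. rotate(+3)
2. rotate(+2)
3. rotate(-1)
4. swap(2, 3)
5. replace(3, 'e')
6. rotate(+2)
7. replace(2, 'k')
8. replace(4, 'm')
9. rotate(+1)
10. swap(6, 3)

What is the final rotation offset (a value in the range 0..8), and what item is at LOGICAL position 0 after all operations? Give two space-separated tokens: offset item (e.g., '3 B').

Answer: 7 e

Derivation:
After op 1 (rotate(+3)): offset=3, physical=[A,B,C,D,E,F,G,H,I], logical=[D,E,F,G,H,I,A,B,C]
After op 2 (rotate(+2)): offset=5, physical=[A,B,C,D,E,F,G,H,I], logical=[F,G,H,I,A,B,C,D,E]
After op 3 (rotate(-1)): offset=4, physical=[A,B,C,D,E,F,G,H,I], logical=[E,F,G,H,I,A,B,C,D]
After op 4 (swap(2, 3)): offset=4, physical=[A,B,C,D,E,F,H,G,I], logical=[E,F,H,G,I,A,B,C,D]
After op 5 (replace(3, 'e')): offset=4, physical=[A,B,C,D,E,F,H,e,I], logical=[E,F,H,e,I,A,B,C,D]
After op 6 (rotate(+2)): offset=6, physical=[A,B,C,D,E,F,H,e,I], logical=[H,e,I,A,B,C,D,E,F]
After op 7 (replace(2, 'k')): offset=6, physical=[A,B,C,D,E,F,H,e,k], logical=[H,e,k,A,B,C,D,E,F]
After op 8 (replace(4, 'm')): offset=6, physical=[A,m,C,D,E,F,H,e,k], logical=[H,e,k,A,m,C,D,E,F]
After op 9 (rotate(+1)): offset=7, physical=[A,m,C,D,E,F,H,e,k], logical=[e,k,A,m,C,D,E,F,H]
After op 10 (swap(6, 3)): offset=7, physical=[A,E,C,D,m,F,H,e,k], logical=[e,k,A,E,C,D,m,F,H]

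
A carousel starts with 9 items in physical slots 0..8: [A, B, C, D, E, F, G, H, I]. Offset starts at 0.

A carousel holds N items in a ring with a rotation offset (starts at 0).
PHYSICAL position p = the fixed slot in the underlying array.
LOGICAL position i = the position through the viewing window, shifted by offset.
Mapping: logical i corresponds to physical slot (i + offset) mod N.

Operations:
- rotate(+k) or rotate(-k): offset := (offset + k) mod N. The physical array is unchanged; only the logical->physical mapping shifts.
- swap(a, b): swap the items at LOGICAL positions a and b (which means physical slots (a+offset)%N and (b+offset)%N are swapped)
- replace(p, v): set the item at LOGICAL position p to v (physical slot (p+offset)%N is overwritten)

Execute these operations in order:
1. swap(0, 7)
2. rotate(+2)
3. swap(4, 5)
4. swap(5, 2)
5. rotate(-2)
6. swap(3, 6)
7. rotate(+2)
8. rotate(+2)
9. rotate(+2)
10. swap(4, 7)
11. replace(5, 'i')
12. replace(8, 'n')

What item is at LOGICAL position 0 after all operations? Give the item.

Answer: D

Derivation:
After op 1 (swap(0, 7)): offset=0, physical=[H,B,C,D,E,F,G,A,I], logical=[H,B,C,D,E,F,G,A,I]
After op 2 (rotate(+2)): offset=2, physical=[H,B,C,D,E,F,G,A,I], logical=[C,D,E,F,G,A,I,H,B]
After op 3 (swap(4, 5)): offset=2, physical=[H,B,C,D,E,F,A,G,I], logical=[C,D,E,F,A,G,I,H,B]
After op 4 (swap(5, 2)): offset=2, physical=[H,B,C,D,G,F,A,E,I], logical=[C,D,G,F,A,E,I,H,B]
After op 5 (rotate(-2)): offset=0, physical=[H,B,C,D,G,F,A,E,I], logical=[H,B,C,D,G,F,A,E,I]
After op 6 (swap(3, 6)): offset=0, physical=[H,B,C,A,G,F,D,E,I], logical=[H,B,C,A,G,F,D,E,I]
After op 7 (rotate(+2)): offset=2, physical=[H,B,C,A,G,F,D,E,I], logical=[C,A,G,F,D,E,I,H,B]
After op 8 (rotate(+2)): offset=4, physical=[H,B,C,A,G,F,D,E,I], logical=[G,F,D,E,I,H,B,C,A]
After op 9 (rotate(+2)): offset=6, physical=[H,B,C,A,G,F,D,E,I], logical=[D,E,I,H,B,C,A,G,F]
After op 10 (swap(4, 7)): offset=6, physical=[H,G,C,A,B,F,D,E,I], logical=[D,E,I,H,G,C,A,B,F]
After op 11 (replace(5, 'i')): offset=6, physical=[H,G,i,A,B,F,D,E,I], logical=[D,E,I,H,G,i,A,B,F]
After op 12 (replace(8, 'n')): offset=6, physical=[H,G,i,A,B,n,D,E,I], logical=[D,E,I,H,G,i,A,B,n]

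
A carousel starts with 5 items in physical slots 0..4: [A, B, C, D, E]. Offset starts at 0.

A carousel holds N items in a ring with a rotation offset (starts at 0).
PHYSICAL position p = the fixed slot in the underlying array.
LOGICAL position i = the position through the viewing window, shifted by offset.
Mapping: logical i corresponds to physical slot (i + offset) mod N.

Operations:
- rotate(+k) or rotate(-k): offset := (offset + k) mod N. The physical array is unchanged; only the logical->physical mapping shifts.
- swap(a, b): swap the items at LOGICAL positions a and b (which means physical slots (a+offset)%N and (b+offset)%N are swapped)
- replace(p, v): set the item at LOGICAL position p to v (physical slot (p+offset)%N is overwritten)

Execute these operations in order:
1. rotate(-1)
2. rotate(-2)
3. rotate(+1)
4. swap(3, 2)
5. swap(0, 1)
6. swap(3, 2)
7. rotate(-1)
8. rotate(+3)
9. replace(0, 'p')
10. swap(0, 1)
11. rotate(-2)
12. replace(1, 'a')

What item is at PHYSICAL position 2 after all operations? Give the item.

Answer: C

Derivation:
After op 1 (rotate(-1)): offset=4, physical=[A,B,C,D,E], logical=[E,A,B,C,D]
After op 2 (rotate(-2)): offset=2, physical=[A,B,C,D,E], logical=[C,D,E,A,B]
After op 3 (rotate(+1)): offset=3, physical=[A,B,C,D,E], logical=[D,E,A,B,C]
After op 4 (swap(3, 2)): offset=3, physical=[B,A,C,D,E], logical=[D,E,B,A,C]
After op 5 (swap(0, 1)): offset=3, physical=[B,A,C,E,D], logical=[E,D,B,A,C]
After op 6 (swap(3, 2)): offset=3, physical=[A,B,C,E,D], logical=[E,D,A,B,C]
After op 7 (rotate(-1)): offset=2, physical=[A,B,C,E,D], logical=[C,E,D,A,B]
After op 8 (rotate(+3)): offset=0, physical=[A,B,C,E,D], logical=[A,B,C,E,D]
After op 9 (replace(0, 'p')): offset=0, physical=[p,B,C,E,D], logical=[p,B,C,E,D]
After op 10 (swap(0, 1)): offset=0, physical=[B,p,C,E,D], logical=[B,p,C,E,D]
After op 11 (rotate(-2)): offset=3, physical=[B,p,C,E,D], logical=[E,D,B,p,C]
After op 12 (replace(1, 'a')): offset=3, physical=[B,p,C,E,a], logical=[E,a,B,p,C]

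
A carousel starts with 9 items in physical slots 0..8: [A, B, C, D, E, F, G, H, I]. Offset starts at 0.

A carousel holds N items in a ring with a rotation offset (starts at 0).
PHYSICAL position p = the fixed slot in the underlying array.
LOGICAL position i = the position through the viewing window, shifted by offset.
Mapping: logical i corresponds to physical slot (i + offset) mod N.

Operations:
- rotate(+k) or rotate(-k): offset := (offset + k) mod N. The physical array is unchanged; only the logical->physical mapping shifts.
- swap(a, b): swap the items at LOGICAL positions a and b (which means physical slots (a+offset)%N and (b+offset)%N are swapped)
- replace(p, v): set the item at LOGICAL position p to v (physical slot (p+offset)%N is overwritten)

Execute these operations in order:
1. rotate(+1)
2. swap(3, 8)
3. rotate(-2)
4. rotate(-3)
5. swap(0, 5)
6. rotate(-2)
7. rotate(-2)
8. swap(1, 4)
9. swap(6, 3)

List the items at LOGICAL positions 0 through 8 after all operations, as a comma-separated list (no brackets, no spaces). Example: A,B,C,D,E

Answer: F,B,D,H,C,G,A,I,E

Derivation:
After op 1 (rotate(+1)): offset=1, physical=[A,B,C,D,E,F,G,H,I], logical=[B,C,D,E,F,G,H,I,A]
After op 2 (swap(3, 8)): offset=1, physical=[E,B,C,D,A,F,G,H,I], logical=[B,C,D,A,F,G,H,I,E]
After op 3 (rotate(-2)): offset=8, physical=[E,B,C,D,A,F,G,H,I], logical=[I,E,B,C,D,A,F,G,H]
After op 4 (rotate(-3)): offset=5, physical=[E,B,C,D,A,F,G,H,I], logical=[F,G,H,I,E,B,C,D,A]
After op 5 (swap(0, 5)): offset=5, physical=[E,F,C,D,A,B,G,H,I], logical=[B,G,H,I,E,F,C,D,A]
After op 6 (rotate(-2)): offset=3, physical=[E,F,C,D,A,B,G,H,I], logical=[D,A,B,G,H,I,E,F,C]
After op 7 (rotate(-2)): offset=1, physical=[E,F,C,D,A,B,G,H,I], logical=[F,C,D,A,B,G,H,I,E]
After op 8 (swap(1, 4)): offset=1, physical=[E,F,B,D,A,C,G,H,I], logical=[F,B,D,A,C,G,H,I,E]
After op 9 (swap(6, 3)): offset=1, physical=[E,F,B,D,H,C,G,A,I], logical=[F,B,D,H,C,G,A,I,E]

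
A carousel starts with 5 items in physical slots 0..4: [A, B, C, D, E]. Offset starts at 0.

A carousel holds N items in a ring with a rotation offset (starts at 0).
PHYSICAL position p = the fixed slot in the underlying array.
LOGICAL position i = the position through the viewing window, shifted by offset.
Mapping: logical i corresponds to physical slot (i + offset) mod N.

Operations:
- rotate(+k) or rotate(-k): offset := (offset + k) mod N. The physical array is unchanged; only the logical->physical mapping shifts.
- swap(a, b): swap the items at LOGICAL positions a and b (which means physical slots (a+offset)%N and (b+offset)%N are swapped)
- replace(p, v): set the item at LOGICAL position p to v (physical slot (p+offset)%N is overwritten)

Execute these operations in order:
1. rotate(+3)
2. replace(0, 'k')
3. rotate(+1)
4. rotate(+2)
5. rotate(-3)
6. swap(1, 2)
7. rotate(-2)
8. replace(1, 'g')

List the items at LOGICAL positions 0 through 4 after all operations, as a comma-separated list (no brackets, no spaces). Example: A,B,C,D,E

Answer: B,g,k,A,E

Derivation:
After op 1 (rotate(+3)): offset=3, physical=[A,B,C,D,E], logical=[D,E,A,B,C]
After op 2 (replace(0, 'k')): offset=3, physical=[A,B,C,k,E], logical=[k,E,A,B,C]
After op 3 (rotate(+1)): offset=4, physical=[A,B,C,k,E], logical=[E,A,B,C,k]
After op 4 (rotate(+2)): offset=1, physical=[A,B,C,k,E], logical=[B,C,k,E,A]
After op 5 (rotate(-3)): offset=3, physical=[A,B,C,k,E], logical=[k,E,A,B,C]
After op 6 (swap(1, 2)): offset=3, physical=[E,B,C,k,A], logical=[k,A,E,B,C]
After op 7 (rotate(-2)): offset=1, physical=[E,B,C,k,A], logical=[B,C,k,A,E]
After op 8 (replace(1, 'g')): offset=1, physical=[E,B,g,k,A], logical=[B,g,k,A,E]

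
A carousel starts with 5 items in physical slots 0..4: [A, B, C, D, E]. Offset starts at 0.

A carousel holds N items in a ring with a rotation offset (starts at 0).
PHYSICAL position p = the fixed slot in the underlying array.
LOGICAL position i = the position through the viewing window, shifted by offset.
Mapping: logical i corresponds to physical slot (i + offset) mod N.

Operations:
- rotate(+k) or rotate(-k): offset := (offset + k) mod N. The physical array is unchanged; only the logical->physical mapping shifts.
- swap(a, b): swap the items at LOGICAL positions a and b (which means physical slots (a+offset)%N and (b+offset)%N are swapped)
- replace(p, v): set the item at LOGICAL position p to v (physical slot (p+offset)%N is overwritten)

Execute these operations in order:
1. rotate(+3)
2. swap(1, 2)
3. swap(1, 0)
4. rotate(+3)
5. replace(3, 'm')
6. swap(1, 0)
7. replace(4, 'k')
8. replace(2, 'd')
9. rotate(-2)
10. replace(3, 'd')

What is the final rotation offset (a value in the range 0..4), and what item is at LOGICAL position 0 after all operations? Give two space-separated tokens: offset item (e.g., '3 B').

Answer: 4 m

Derivation:
After op 1 (rotate(+3)): offset=3, physical=[A,B,C,D,E], logical=[D,E,A,B,C]
After op 2 (swap(1, 2)): offset=3, physical=[E,B,C,D,A], logical=[D,A,E,B,C]
After op 3 (swap(1, 0)): offset=3, physical=[E,B,C,A,D], logical=[A,D,E,B,C]
After op 4 (rotate(+3)): offset=1, physical=[E,B,C,A,D], logical=[B,C,A,D,E]
After op 5 (replace(3, 'm')): offset=1, physical=[E,B,C,A,m], logical=[B,C,A,m,E]
After op 6 (swap(1, 0)): offset=1, physical=[E,C,B,A,m], logical=[C,B,A,m,E]
After op 7 (replace(4, 'k')): offset=1, physical=[k,C,B,A,m], logical=[C,B,A,m,k]
After op 8 (replace(2, 'd')): offset=1, physical=[k,C,B,d,m], logical=[C,B,d,m,k]
After op 9 (rotate(-2)): offset=4, physical=[k,C,B,d,m], logical=[m,k,C,B,d]
After op 10 (replace(3, 'd')): offset=4, physical=[k,C,d,d,m], logical=[m,k,C,d,d]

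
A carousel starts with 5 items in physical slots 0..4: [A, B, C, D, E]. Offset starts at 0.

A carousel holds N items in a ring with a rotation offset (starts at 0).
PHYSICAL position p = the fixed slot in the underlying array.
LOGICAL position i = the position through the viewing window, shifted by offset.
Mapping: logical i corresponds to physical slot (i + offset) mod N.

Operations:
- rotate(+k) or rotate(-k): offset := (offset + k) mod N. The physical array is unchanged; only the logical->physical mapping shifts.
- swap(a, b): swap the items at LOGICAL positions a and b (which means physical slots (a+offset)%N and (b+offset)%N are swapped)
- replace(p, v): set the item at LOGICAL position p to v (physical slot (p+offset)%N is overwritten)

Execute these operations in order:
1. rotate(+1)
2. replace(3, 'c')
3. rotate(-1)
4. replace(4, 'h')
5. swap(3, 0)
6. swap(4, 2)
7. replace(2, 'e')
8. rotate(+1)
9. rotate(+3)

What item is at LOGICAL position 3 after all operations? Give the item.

After op 1 (rotate(+1)): offset=1, physical=[A,B,C,D,E], logical=[B,C,D,E,A]
After op 2 (replace(3, 'c')): offset=1, physical=[A,B,C,D,c], logical=[B,C,D,c,A]
After op 3 (rotate(-1)): offset=0, physical=[A,B,C,D,c], logical=[A,B,C,D,c]
After op 4 (replace(4, 'h')): offset=0, physical=[A,B,C,D,h], logical=[A,B,C,D,h]
After op 5 (swap(3, 0)): offset=0, physical=[D,B,C,A,h], logical=[D,B,C,A,h]
After op 6 (swap(4, 2)): offset=0, physical=[D,B,h,A,C], logical=[D,B,h,A,C]
After op 7 (replace(2, 'e')): offset=0, physical=[D,B,e,A,C], logical=[D,B,e,A,C]
After op 8 (rotate(+1)): offset=1, physical=[D,B,e,A,C], logical=[B,e,A,C,D]
After op 9 (rotate(+3)): offset=4, physical=[D,B,e,A,C], logical=[C,D,B,e,A]

Answer: e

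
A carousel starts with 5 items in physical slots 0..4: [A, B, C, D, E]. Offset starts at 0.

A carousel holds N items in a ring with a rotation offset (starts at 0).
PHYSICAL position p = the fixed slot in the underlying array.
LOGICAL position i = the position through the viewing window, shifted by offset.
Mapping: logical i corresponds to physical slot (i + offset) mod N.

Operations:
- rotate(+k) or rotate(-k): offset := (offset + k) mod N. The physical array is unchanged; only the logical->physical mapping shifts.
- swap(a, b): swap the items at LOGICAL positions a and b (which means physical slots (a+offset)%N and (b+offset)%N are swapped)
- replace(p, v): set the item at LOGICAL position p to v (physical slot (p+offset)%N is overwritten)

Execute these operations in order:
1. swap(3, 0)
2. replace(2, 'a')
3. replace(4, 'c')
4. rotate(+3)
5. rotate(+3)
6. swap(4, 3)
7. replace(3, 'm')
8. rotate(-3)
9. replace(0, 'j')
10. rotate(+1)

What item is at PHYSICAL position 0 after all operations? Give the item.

Answer: c

Derivation:
After op 1 (swap(3, 0)): offset=0, physical=[D,B,C,A,E], logical=[D,B,C,A,E]
After op 2 (replace(2, 'a')): offset=0, physical=[D,B,a,A,E], logical=[D,B,a,A,E]
After op 3 (replace(4, 'c')): offset=0, physical=[D,B,a,A,c], logical=[D,B,a,A,c]
After op 4 (rotate(+3)): offset=3, physical=[D,B,a,A,c], logical=[A,c,D,B,a]
After op 5 (rotate(+3)): offset=1, physical=[D,B,a,A,c], logical=[B,a,A,c,D]
After op 6 (swap(4, 3)): offset=1, physical=[c,B,a,A,D], logical=[B,a,A,D,c]
After op 7 (replace(3, 'm')): offset=1, physical=[c,B,a,A,m], logical=[B,a,A,m,c]
After op 8 (rotate(-3)): offset=3, physical=[c,B,a,A,m], logical=[A,m,c,B,a]
After op 9 (replace(0, 'j')): offset=3, physical=[c,B,a,j,m], logical=[j,m,c,B,a]
After op 10 (rotate(+1)): offset=4, physical=[c,B,a,j,m], logical=[m,c,B,a,j]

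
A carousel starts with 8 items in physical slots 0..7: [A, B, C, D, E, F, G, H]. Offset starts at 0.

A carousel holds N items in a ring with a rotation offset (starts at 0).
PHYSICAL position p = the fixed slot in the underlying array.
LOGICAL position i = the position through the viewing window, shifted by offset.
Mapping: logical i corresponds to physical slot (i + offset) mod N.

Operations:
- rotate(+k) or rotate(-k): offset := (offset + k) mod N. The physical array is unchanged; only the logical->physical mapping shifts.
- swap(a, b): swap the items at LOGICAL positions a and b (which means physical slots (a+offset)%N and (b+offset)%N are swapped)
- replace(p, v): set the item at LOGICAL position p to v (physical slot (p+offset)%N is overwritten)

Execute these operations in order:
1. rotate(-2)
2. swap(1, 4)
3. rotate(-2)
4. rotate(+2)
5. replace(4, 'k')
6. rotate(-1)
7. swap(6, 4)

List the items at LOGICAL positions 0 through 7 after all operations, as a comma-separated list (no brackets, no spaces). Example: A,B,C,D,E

Answer: F,G,C,A,D,k,B,E

Derivation:
After op 1 (rotate(-2)): offset=6, physical=[A,B,C,D,E,F,G,H], logical=[G,H,A,B,C,D,E,F]
After op 2 (swap(1, 4)): offset=6, physical=[A,B,H,D,E,F,G,C], logical=[G,C,A,B,H,D,E,F]
After op 3 (rotate(-2)): offset=4, physical=[A,B,H,D,E,F,G,C], logical=[E,F,G,C,A,B,H,D]
After op 4 (rotate(+2)): offset=6, physical=[A,B,H,D,E,F,G,C], logical=[G,C,A,B,H,D,E,F]
After op 5 (replace(4, 'k')): offset=6, physical=[A,B,k,D,E,F,G,C], logical=[G,C,A,B,k,D,E,F]
After op 6 (rotate(-1)): offset=5, physical=[A,B,k,D,E,F,G,C], logical=[F,G,C,A,B,k,D,E]
After op 7 (swap(6, 4)): offset=5, physical=[A,D,k,B,E,F,G,C], logical=[F,G,C,A,D,k,B,E]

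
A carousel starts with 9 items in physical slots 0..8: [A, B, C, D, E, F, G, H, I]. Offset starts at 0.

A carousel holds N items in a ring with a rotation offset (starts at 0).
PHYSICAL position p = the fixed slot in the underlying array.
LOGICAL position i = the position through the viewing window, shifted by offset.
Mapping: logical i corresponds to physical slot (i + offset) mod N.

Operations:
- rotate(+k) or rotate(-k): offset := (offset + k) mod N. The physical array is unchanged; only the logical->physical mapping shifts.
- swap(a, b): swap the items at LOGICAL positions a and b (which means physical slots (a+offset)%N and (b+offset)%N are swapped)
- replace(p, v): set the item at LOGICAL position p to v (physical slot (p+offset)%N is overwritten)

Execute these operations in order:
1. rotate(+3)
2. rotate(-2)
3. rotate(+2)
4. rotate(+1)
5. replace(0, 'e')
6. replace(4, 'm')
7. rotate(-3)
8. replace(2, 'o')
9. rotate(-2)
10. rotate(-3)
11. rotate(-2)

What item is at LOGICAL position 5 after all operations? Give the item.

Answer: m

Derivation:
After op 1 (rotate(+3)): offset=3, physical=[A,B,C,D,E,F,G,H,I], logical=[D,E,F,G,H,I,A,B,C]
After op 2 (rotate(-2)): offset=1, physical=[A,B,C,D,E,F,G,H,I], logical=[B,C,D,E,F,G,H,I,A]
After op 3 (rotate(+2)): offset=3, physical=[A,B,C,D,E,F,G,H,I], logical=[D,E,F,G,H,I,A,B,C]
After op 4 (rotate(+1)): offset=4, physical=[A,B,C,D,E,F,G,H,I], logical=[E,F,G,H,I,A,B,C,D]
After op 5 (replace(0, 'e')): offset=4, physical=[A,B,C,D,e,F,G,H,I], logical=[e,F,G,H,I,A,B,C,D]
After op 6 (replace(4, 'm')): offset=4, physical=[A,B,C,D,e,F,G,H,m], logical=[e,F,G,H,m,A,B,C,D]
After op 7 (rotate(-3)): offset=1, physical=[A,B,C,D,e,F,G,H,m], logical=[B,C,D,e,F,G,H,m,A]
After op 8 (replace(2, 'o')): offset=1, physical=[A,B,C,o,e,F,G,H,m], logical=[B,C,o,e,F,G,H,m,A]
After op 9 (rotate(-2)): offset=8, physical=[A,B,C,o,e,F,G,H,m], logical=[m,A,B,C,o,e,F,G,H]
After op 10 (rotate(-3)): offset=5, physical=[A,B,C,o,e,F,G,H,m], logical=[F,G,H,m,A,B,C,o,e]
After op 11 (rotate(-2)): offset=3, physical=[A,B,C,o,e,F,G,H,m], logical=[o,e,F,G,H,m,A,B,C]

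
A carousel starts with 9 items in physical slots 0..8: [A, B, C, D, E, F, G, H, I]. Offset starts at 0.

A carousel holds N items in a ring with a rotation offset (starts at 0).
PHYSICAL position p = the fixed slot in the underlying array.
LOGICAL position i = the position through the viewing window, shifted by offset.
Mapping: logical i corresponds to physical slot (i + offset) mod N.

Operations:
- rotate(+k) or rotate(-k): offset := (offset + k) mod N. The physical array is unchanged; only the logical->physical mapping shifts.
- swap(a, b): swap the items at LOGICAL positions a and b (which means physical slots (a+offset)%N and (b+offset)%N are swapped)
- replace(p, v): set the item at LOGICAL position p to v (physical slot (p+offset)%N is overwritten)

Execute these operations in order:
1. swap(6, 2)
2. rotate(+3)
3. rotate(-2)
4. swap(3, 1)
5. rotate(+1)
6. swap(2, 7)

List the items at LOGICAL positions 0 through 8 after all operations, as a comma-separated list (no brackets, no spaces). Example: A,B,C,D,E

After op 1 (swap(6, 2)): offset=0, physical=[A,B,G,D,E,F,C,H,I], logical=[A,B,G,D,E,F,C,H,I]
After op 2 (rotate(+3)): offset=3, physical=[A,B,G,D,E,F,C,H,I], logical=[D,E,F,C,H,I,A,B,G]
After op 3 (rotate(-2)): offset=1, physical=[A,B,G,D,E,F,C,H,I], logical=[B,G,D,E,F,C,H,I,A]
After op 4 (swap(3, 1)): offset=1, physical=[A,B,E,D,G,F,C,H,I], logical=[B,E,D,G,F,C,H,I,A]
After op 5 (rotate(+1)): offset=2, physical=[A,B,E,D,G,F,C,H,I], logical=[E,D,G,F,C,H,I,A,B]
After op 6 (swap(2, 7)): offset=2, physical=[G,B,E,D,A,F,C,H,I], logical=[E,D,A,F,C,H,I,G,B]

Answer: E,D,A,F,C,H,I,G,B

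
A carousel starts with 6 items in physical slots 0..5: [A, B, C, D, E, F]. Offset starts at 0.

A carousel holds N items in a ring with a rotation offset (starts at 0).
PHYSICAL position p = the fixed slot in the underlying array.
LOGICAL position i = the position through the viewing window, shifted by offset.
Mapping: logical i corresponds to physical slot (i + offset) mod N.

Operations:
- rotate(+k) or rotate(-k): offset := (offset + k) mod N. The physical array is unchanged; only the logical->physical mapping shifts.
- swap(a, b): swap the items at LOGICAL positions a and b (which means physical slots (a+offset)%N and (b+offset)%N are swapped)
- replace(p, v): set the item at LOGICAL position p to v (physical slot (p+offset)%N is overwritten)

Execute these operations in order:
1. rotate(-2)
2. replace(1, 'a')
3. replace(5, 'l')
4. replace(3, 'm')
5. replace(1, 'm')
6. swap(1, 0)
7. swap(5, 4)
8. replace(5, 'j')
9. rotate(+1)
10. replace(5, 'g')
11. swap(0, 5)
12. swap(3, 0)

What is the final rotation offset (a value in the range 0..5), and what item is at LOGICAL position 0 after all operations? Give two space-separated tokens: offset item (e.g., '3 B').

Answer: 5 l

Derivation:
After op 1 (rotate(-2)): offset=4, physical=[A,B,C,D,E,F], logical=[E,F,A,B,C,D]
After op 2 (replace(1, 'a')): offset=4, physical=[A,B,C,D,E,a], logical=[E,a,A,B,C,D]
After op 3 (replace(5, 'l')): offset=4, physical=[A,B,C,l,E,a], logical=[E,a,A,B,C,l]
After op 4 (replace(3, 'm')): offset=4, physical=[A,m,C,l,E,a], logical=[E,a,A,m,C,l]
After op 5 (replace(1, 'm')): offset=4, physical=[A,m,C,l,E,m], logical=[E,m,A,m,C,l]
After op 6 (swap(1, 0)): offset=4, physical=[A,m,C,l,m,E], logical=[m,E,A,m,C,l]
After op 7 (swap(5, 4)): offset=4, physical=[A,m,l,C,m,E], logical=[m,E,A,m,l,C]
After op 8 (replace(5, 'j')): offset=4, physical=[A,m,l,j,m,E], logical=[m,E,A,m,l,j]
After op 9 (rotate(+1)): offset=5, physical=[A,m,l,j,m,E], logical=[E,A,m,l,j,m]
After op 10 (replace(5, 'g')): offset=5, physical=[A,m,l,j,g,E], logical=[E,A,m,l,j,g]
After op 11 (swap(0, 5)): offset=5, physical=[A,m,l,j,E,g], logical=[g,A,m,l,j,E]
After op 12 (swap(3, 0)): offset=5, physical=[A,m,g,j,E,l], logical=[l,A,m,g,j,E]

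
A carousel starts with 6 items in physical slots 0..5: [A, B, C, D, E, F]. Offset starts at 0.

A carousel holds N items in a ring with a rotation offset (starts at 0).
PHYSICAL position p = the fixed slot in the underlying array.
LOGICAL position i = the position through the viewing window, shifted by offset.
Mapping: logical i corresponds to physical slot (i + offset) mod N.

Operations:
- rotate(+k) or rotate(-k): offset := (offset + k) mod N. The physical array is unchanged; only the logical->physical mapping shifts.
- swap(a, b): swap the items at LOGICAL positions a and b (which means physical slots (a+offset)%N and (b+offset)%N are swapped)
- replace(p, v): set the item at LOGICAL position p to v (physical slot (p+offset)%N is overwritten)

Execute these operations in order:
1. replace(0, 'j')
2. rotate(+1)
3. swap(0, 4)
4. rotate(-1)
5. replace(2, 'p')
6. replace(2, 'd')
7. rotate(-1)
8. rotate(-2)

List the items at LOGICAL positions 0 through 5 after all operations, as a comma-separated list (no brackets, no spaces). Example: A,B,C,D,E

Answer: D,E,B,j,F,d

Derivation:
After op 1 (replace(0, 'j')): offset=0, physical=[j,B,C,D,E,F], logical=[j,B,C,D,E,F]
After op 2 (rotate(+1)): offset=1, physical=[j,B,C,D,E,F], logical=[B,C,D,E,F,j]
After op 3 (swap(0, 4)): offset=1, physical=[j,F,C,D,E,B], logical=[F,C,D,E,B,j]
After op 4 (rotate(-1)): offset=0, physical=[j,F,C,D,E,B], logical=[j,F,C,D,E,B]
After op 5 (replace(2, 'p')): offset=0, physical=[j,F,p,D,E,B], logical=[j,F,p,D,E,B]
After op 6 (replace(2, 'd')): offset=0, physical=[j,F,d,D,E,B], logical=[j,F,d,D,E,B]
After op 7 (rotate(-1)): offset=5, physical=[j,F,d,D,E,B], logical=[B,j,F,d,D,E]
After op 8 (rotate(-2)): offset=3, physical=[j,F,d,D,E,B], logical=[D,E,B,j,F,d]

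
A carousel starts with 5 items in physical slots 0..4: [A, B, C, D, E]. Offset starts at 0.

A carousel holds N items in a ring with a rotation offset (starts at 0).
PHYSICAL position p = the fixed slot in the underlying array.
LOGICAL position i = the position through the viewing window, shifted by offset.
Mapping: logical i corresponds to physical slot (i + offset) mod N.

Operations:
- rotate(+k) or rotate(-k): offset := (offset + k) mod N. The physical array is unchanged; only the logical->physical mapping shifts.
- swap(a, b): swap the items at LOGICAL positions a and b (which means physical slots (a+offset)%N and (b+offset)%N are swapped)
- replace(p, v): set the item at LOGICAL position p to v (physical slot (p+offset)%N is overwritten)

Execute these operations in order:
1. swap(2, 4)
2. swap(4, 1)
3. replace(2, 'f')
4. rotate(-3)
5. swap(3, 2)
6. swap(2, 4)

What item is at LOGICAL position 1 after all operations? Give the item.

Answer: D

Derivation:
After op 1 (swap(2, 4)): offset=0, physical=[A,B,E,D,C], logical=[A,B,E,D,C]
After op 2 (swap(4, 1)): offset=0, physical=[A,C,E,D,B], logical=[A,C,E,D,B]
After op 3 (replace(2, 'f')): offset=0, physical=[A,C,f,D,B], logical=[A,C,f,D,B]
After op 4 (rotate(-3)): offset=2, physical=[A,C,f,D,B], logical=[f,D,B,A,C]
After op 5 (swap(3, 2)): offset=2, physical=[B,C,f,D,A], logical=[f,D,A,B,C]
After op 6 (swap(2, 4)): offset=2, physical=[B,A,f,D,C], logical=[f,D,C,B,A]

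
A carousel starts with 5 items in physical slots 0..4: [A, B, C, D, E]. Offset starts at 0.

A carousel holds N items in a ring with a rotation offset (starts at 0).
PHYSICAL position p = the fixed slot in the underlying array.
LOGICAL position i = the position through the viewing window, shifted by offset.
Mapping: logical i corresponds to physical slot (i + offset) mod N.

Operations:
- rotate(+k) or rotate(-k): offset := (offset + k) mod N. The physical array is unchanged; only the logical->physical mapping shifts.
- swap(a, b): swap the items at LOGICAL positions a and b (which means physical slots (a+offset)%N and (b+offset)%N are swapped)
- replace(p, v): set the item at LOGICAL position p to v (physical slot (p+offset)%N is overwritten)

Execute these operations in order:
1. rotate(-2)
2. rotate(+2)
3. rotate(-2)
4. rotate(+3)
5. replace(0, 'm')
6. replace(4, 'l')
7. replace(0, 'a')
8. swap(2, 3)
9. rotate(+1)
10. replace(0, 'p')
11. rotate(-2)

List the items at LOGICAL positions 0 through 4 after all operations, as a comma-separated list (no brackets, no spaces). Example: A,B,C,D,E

Answer: l,a,p,E,D

Derivation:
After op 1 (rotate(-2)): offset=3, physical=[A,B,C,D,E], logical=[D,E,A,B,C]
After op 2 (rotate(+2)): offset=0, physical=[A,B,C,D,E], logical=[A,B,C,D,E]
After op 3 (rotate(-2)): offset=3, physical=[A,B,C,D,E], logical=[D,E,A,B,C]
After op 4 (rotate(+3)): offset=1, physical=[A,B,C,D,E], logical=[B,C,D,E,A]
After op 5 (replace(0, 'm')): offset=1, physical=[A,m,C,D,E], logical=[m,C,D,E,A]
After op 6 (replace(4, 'l')): offset=1, physical=[l,m,C,D,E], logical=[m,C,D,E,l]
After op 7 (replace(0, 'a')): offset=1, physical=[l,a,C,D,E], logical=[a,C,D,E,l]
After op 8 (swap(2, 3)): offset=1, physical=[l,a,C,E,D], logical=[a,C,E,D,l]
After op 9 (rotate(+1)): offset=2, physical=[l,a,C,E,D], logical=[C,E,D,l,a]
After op 10 (replace(0, 'p')): offset=2, physical=[l,a,p,E,D], logical=[p,E,D,l,a]
After op 11 (rotate(-2)): offset=0, physical=[l,a,p,E,D], logical=[l,a,p,E,D]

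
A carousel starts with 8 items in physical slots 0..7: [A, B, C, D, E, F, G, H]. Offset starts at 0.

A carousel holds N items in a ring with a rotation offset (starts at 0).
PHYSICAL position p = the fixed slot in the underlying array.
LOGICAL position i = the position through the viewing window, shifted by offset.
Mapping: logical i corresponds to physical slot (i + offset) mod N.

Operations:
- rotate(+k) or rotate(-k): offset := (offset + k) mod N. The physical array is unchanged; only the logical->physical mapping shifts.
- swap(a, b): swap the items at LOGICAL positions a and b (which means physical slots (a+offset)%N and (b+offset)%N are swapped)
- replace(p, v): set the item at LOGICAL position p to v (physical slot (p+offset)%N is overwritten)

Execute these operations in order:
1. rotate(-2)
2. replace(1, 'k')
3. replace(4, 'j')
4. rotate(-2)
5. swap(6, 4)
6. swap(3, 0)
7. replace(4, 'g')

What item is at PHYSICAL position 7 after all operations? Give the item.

After op 1 (rotate(-2)): offset=6, physical=[A,B,C,D,E,F,G,H], logical=[G,H,A,B,C,D,E,F]
After op 2 (replace(1, 'k')): offset=6, physical=[A,B,C,D,E,F,G,k], logical=[G,k,A,B,C,D,E,F]
After op 3 (replace(4, 'j')): offset=6, physical=[A,B,j,D,E,F,G,k], logical=[G,k,A,B,j,D,E,F]
After op 4 (rotate(-2)): offset=4, physical=[A,B,j,D,E,F,G,k], logical=[E,F,G,k,A,B,j,D]
After op 5 (swap(6, 4)): offset=4, physical=[j,B,A,D,E,F,G,k], logical=[E,F,G,k,j,B,A,D]
After op 6 (swap(3, 0)): offset=4, physical=[j,B,A,D,k,F,G,E], logical=[k,F,G,E,j,B,A,D]
After op 7 (replace(4, 'g')): offset=4, physical=[g,B,A,D,k,F,G,E], logical=[k,F,G,E,g,B,A,D]

Answer: E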